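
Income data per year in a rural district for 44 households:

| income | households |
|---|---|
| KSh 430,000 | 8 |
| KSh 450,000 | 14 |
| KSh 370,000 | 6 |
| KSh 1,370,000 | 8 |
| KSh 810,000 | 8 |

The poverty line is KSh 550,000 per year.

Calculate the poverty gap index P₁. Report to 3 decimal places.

0.142

Incomes under z: 6×KSh 370,000, 8×KSh 430,000, 14×KSh 450,000 (q = 28 of N = 44).
Normalized shortfalls: (550000−370000)/550000 = 0.3273 (×6); (550000−430000)/550000 = 0.2182 (×8); (550000−450000)/550000 = 0.1818 (×14).
Σ = 6.254545. Dividing by the full population N = 44 gives P₁ = 0.142.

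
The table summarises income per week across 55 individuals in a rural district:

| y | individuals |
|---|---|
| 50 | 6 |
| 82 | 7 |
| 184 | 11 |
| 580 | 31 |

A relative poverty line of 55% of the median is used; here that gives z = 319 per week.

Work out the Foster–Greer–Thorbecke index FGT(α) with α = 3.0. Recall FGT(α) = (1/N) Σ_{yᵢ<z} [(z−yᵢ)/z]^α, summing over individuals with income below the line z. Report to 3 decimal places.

Incomes under z: 6×50, 7×82, 11×184 (q = 24 of N = 55).
Shortfall ratios: (319−50)/319 = 0.8433 (×6); (319−82)/319 = 0.7429 (×7); (319−184)/319 = 0.4232 (×11).
Raised to α = 3.0: 0.59963 (×6); 0.41008 (×7); 0.07579 (×11).
Sum = 7.302104; FGT(3.0) = 7.302104 / 55 = 0.133.

0.133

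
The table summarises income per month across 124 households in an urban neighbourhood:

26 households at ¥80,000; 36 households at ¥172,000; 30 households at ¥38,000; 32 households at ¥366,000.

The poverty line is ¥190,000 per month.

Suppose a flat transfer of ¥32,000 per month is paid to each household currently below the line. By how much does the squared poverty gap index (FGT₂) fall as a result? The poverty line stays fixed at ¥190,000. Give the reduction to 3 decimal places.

0.096

Before: below the line — 30×¥38,000, 26×¥80,000, 36×¥172,000; squared poverty gap index (FGT₂) = 0.22772.
After the ¥32,000 transfer: below the line — 30×¥70,000, 26×¥112,000; squared poverty gap index (FGT₂) = 0.13184.
Reduction = 0.22772 − 0.13184 = 0.096.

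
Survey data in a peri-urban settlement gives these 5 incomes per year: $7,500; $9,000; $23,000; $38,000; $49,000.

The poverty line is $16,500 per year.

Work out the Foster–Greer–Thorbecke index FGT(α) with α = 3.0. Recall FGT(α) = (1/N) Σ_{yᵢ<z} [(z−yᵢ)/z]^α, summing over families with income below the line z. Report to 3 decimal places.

0.051

Below z: $7,500, $9,000 (q = 2 of N = 5).
Shortfall ratios: (16500−7500)/16500 = 0.5455; (16500−9000)/16500 = 0.4545.
Raised to α = 3.0: 0.16228; 0.09391.
Sum = 0.256198; FGT(3.0) = 0.256198 / 5 = 0.051.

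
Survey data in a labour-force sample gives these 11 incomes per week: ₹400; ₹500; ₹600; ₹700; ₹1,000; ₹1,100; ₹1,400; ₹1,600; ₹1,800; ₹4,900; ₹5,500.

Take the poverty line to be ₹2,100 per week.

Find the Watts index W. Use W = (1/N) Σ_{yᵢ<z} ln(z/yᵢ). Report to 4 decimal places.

0.6968

Poor units: ₹400, ₹500, ₹600, ₹700, ₹1,000, ₹1,100, ₹1,400, ₹1,600, ₹1,800 (q = 9 of N = 11).
Log shortfalls: ln(2100/400) = 1.6582; ln(2100/500) = 1.4351; ln(2100/600) = 1.2528; ln(2100/700) = 1.0986; ln(2100/1000) = 0.7419; ln(2100/1100) = 0.6466; ln(2100/1400) = 0.4055; ln(2100/1600) = 0.2719; ln(2100/1800) = 0.1542.
W = 7.664802 / 11 = 0.6968.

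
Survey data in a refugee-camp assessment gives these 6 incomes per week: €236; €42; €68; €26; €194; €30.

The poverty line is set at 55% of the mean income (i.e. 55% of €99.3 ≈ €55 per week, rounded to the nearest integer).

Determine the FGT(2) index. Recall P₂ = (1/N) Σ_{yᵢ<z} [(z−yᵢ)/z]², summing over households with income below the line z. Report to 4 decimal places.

0.0901

Incomes under z: €26, €30, €42 (q = 3 of N = 6).
Gap ratios (z−y)/z: (55−26)/55 = 0.5273; (55−30)/55 = 0.4545; (55−42)/55 = 0.2364.
Squared: 0.2780; 0.2066; 0.0559.
Sum = 0.540496; P₂ = 0.540496 / 6 = 0.0901.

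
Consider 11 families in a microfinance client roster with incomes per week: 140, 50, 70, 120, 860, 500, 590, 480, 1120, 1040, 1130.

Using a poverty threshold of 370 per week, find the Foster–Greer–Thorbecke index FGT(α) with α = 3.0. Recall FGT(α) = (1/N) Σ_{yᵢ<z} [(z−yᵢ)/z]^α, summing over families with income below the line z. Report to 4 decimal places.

0.1571

Below the line: 50, 70, 120, 140 (q = 4 of N = 11).
Gap ratios (z−y)/z: (370−50)/370 = 0.8649; (370−70)/370 = 0.8108; (370−120)/370 = 0.6757; (370−140)/370 = 0.6216.
Raised to α = 3.0: 0.64691; 0.53304; 0.30847; 0.24020.
Sum = 1.728624; FGT(3.0) = 1.728624 / 11 = 0.1571.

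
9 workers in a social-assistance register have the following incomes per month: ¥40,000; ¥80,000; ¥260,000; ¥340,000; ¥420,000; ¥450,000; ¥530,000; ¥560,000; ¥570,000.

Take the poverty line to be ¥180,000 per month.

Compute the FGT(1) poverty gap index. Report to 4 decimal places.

0.1481

Incomes under z: ¥40,000, ¥80,000 (q = 2 of N = 9).
Normalized shortfalls: (180000−40000)/180000 = 0.7778; (180000−80000)/180000 = 0.5556.
Sum of shortfalls = 1.333333; P₁ averages over all N: 1.333333 / 9 = 0.1481.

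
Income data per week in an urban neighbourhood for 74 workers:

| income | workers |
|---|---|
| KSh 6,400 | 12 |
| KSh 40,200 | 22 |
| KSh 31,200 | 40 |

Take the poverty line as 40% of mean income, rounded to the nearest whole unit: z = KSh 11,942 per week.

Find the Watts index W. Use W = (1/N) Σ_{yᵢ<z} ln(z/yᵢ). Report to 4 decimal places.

0.1012

Below the line: 12×KSh 6,400 (q = 12 of N = 74).
ln(z/y) terms: ln(11942/6400) = 0.6238 (×12).
W = 7.485163 / 74 = 0.1012.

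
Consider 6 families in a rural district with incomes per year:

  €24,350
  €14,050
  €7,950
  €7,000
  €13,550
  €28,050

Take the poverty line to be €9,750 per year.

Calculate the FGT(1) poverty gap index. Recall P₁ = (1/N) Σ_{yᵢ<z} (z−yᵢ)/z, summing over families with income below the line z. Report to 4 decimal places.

0.0778

Incomes under z: €7,000, €7,950 (q = 2 of N = 6).
Normalized shortfalls: (9750−7000)/9750 = 0.2821; (9750−7950)/9750 = 0.1846.
Sum of shortfalls = 0.466667; P₁ averages over all N: 0.466667 / 6 = 0.0778.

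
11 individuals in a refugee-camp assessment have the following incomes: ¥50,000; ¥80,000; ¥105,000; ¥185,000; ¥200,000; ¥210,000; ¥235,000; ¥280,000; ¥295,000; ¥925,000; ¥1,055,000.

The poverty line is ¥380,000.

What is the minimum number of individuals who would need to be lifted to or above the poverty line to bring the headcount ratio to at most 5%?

9

Currently q = 9 of N = 11 are below the line (H = 0.818).
A headcount ratio of at most 5% allows at most ⌊0.05 × 11⌋ = 0 poor individuals.
So at least 9 − 0 = 9 must be lifted.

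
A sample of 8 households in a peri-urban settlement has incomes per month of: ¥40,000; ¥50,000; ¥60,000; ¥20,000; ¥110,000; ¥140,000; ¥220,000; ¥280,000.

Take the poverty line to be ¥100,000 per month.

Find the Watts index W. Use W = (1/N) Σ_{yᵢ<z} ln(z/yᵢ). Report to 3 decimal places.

0.466

Below z: ¥20,000, ¥40,000, ¥50,000, ¥60,000 (q = 4 of N = 8).
Log gaps: ln(100000/20000) = 1.6094; ln(100000/40000) = 0.9163; ln(100000/50000) = 0.6931; ln(100000/60000) = 0.5108.
W = 3.729701 / 8 = 0.466.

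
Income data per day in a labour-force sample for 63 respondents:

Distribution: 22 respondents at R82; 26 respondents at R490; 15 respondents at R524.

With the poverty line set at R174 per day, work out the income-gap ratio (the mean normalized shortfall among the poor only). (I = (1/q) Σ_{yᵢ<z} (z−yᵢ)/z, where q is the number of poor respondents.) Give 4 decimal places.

0.5287

Below the line: 22×R82 (q = 22 of N = 63).
Shortfall ratios (z−y)/z: 0.5287 (×22); sum = 11.632184.
I averages over the q = 22 poor units only: 11.632184 / 22 = 0.5287.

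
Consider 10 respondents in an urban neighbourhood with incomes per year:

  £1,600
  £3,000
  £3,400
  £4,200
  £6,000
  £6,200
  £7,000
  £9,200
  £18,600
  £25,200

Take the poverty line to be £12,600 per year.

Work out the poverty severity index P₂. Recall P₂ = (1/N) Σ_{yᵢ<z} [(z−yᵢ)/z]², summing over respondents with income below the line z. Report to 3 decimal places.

Incomes under z: £1,600, £3,000, £3,400, £4,200, £6,000, £6,200, £7,000, £9,200 (q = 8 of N = 10).
Gap ratios (z−y)/z: (12600−1600)/12600 = 0.8730; (12600−3000)/12600 = 0.7619; (12600−3400)/12600 = 0.7302; (12600−4200)/12600 = 0.6667; (12600−6000)/12600 = 0.5238; (12600−6200)/12600 = 0.5079; (12600−7000)/12600 = 0.4444; (12600−9200)/12600 = 0.2698.
Squared: 0.7622; 0.5805; 0.5331; 0.4444; 0.2744; 0.2580; 0.1975; 0.0728.
Sum = 3.122953; P₂ = 3.122953 / 10 = 0.312.

0.312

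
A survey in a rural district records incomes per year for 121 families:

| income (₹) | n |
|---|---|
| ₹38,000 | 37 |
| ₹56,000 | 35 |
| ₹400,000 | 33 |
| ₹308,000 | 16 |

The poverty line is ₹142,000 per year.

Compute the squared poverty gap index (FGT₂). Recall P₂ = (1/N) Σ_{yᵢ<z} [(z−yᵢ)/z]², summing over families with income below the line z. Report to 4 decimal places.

0.2701

Incomes under z: 37×₹38,000, 35×₹56,000 (q = 72 of N = 121).
Normalized shortfalls: (142000−38000)/142000 = 0.7324 (×37); (142000−56000)/142000 = 0.6056 (×35).
Squared: 0.5364 (×37); 0.3668 (×35).
Sum = 32.684586; P₂ = 32.684586 / 121 = 0.2701.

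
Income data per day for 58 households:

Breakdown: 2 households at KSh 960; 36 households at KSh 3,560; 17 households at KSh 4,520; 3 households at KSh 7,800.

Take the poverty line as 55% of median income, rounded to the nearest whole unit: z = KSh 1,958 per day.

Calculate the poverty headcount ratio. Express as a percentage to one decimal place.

2 of the 58 households have income below KSh 1,958.
H = 2/58 = 3.4%.

3.4%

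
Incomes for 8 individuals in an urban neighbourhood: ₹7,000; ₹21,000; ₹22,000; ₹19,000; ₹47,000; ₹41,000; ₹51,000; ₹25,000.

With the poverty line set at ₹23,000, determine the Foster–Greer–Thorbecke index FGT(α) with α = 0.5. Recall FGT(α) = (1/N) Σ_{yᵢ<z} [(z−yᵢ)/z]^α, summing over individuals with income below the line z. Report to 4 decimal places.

0.2193

Below the line: ₹7,000, ₹19,000, ₹21,000, ₹22,000 (q = 4 of N = 8).
Normalized shortfalls: (23000−7000)/23000 = 0.6957; (23000−19000)/23000 = 0.1739; (23000−21000)/23000 = 0.0870; (23000−22000)/23000 = 0.0435.
Raised to α = 0.5: 0.83406; 0.41703; 0.29488; 0.20851.
Sum = 1.754485; FGT(0.5) = 1.754485 / 8 = 0.2193.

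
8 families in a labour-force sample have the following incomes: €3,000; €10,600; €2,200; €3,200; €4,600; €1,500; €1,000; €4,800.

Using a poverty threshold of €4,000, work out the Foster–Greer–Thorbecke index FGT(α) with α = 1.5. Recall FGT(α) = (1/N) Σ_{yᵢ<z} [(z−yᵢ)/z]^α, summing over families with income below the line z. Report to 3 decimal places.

0.207

Below z: €1,000, €1,500, €2,200, €3,000, €3,200 (q = 5 of N = 8).
Gap ratios (z−y)/z: (4000−1000)/4000 = 0.7500; (4000−1500)/4000 = 0.6250; (4000−2200)/4000 = 0.4500; (4000−3000)/4000 = 0.2500; (4000−3200)/4000 = 0.2000.
Raised to α = 1.5: 0.64952; 0.49411; 0.30187; 0.12500; 0.08944.
Sum = 1.659937; FGT(1.5) = 1.659937 / 8 = 0.207.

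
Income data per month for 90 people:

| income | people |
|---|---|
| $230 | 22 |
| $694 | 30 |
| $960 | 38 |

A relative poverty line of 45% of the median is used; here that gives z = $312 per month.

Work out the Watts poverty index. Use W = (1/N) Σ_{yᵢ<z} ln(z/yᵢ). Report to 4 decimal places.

0.0745

Below z: 22×$230 (q = 22 of N = 90).
Log shortfalls: ln(312/230) = 0.3049 (×22).
W = 6.708325 / 90 = 0.0745.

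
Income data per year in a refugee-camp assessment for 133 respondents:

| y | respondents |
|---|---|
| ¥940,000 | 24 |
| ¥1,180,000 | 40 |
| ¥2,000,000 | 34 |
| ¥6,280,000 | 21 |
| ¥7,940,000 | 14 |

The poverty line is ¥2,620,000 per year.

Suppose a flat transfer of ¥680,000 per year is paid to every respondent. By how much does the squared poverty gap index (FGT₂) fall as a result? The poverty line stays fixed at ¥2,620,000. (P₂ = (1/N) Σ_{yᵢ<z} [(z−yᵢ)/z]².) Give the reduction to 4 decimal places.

0.1278

Before: below the line — 24×¥940,000, 40×¥1,180,000, 34×¥2,000,000; squared poverty gap index (FGT₂) = 0.179362.
After the ¥680,000 transfer: below the line — 24×¥1,620,000, 40×¥1,860,000; squared poverty gap index (FGT₂) = 0.051595.
Reduction = 0.179362 − 0.051595 = 0.1278.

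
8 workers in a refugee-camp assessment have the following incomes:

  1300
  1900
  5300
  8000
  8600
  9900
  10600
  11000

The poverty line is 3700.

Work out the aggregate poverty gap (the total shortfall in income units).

4200

Poor units: 1300, 1900 (q = 2 of N = 8).
Individual gaps: 3700−1300 = 2400; 3700−1900 = 1800.
Aggregate gap = 4200.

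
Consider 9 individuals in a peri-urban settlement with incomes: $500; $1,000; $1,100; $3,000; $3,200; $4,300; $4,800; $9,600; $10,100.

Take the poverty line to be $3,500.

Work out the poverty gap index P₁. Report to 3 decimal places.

0.276

Incomes under z: $500, $1,000, $1,100, $3,000, $3,200 (q = 5 of N = 9).
Normalized shortfalls: (3500−500)/3500 = 0.8571; (3500−1000)/3500 = 0.7143; (3500−1100)/3500 = 0.6857; (3500−3000)/3500 = 0.1429; (3500−3200)/3500 = 0.0857.
Σ = 2.485714. Dividing by the full population N = 9 gives P₁ = 0.276.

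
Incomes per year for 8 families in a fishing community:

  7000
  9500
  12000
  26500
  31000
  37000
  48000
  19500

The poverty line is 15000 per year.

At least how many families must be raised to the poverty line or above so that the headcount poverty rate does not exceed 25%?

1

Currently q = 3 of N = 8 are below the line (H = 0.375).
A headcount ratio of at most 25% allows at most ⌊0.25 × 8⌋ = 2 poor families.
So at least 3 − 2 = 1 must be lifted.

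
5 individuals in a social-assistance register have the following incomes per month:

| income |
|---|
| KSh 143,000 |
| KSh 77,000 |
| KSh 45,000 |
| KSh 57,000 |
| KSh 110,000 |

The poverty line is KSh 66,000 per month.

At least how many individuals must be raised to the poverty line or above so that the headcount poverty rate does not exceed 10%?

Currently q = 2 of N = 5 are below the line (H = 0.400).
A headcount ratio of at most 10% allows at most ⌊0.10 × 5⌋ = 0 poor individuals.
So at least 2 − 0 = 2 must be lifted.

2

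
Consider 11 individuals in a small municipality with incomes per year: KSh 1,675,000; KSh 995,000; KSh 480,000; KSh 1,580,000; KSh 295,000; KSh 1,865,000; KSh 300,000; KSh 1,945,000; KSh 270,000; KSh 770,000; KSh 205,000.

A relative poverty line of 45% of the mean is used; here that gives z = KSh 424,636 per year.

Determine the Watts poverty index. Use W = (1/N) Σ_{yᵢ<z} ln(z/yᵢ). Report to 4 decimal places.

0.1721

Below the line: KSh 205,000, KSh 270,000, KSh 295,000, KSh 300,000 (q = 4 of N = 11).
Log gaps: ln(424636/205000) = 0.7282; ln(424636/270000) = 0.4528; ln(424636/295000) = 0.3643; ln(424636/300000) = 0.3474.
W = 1.892740 / 11 = 0.1721.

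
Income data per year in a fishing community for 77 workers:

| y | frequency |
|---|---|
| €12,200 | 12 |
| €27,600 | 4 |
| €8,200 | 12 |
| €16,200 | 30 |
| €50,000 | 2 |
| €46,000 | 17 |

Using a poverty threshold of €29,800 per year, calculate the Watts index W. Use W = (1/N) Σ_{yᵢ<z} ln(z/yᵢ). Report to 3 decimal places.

Below the line: 12×€8,200, 12×€12,200, 30×€16,200, 4×€27,600 (q = 58 of N = 77).
Log shortfalls: ln(29800/8200) = 1.2904 (×12); ln(29800/12200) = 0.8931 (×12); ln(29800/16200) = 0.6095 (×30); ln(29800/27600) = 0.0767 (×4).
W = 44.793045 / 77 = 0.582.

0.582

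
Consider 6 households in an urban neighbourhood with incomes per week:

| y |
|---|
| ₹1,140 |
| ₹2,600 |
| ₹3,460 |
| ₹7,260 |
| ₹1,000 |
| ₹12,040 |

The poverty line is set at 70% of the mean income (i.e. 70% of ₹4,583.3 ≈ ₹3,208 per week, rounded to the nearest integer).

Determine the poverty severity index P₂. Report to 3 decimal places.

Incomes under z: ₹1,000, ₹1,140, ₹2,600 (q = 3 of N = 6).
Gap ratios (z−y)/z: (3208−1000)/3208 = 0.6883; (3208−1140)/3208 = 0.6446; (3208−2600)/3208 = 0.1895.
Squared: 0.4737; 0.4156; 0.0359.
Sum = 0.925207; P₂ = 0.925207 / 6 = 0.154.

0.154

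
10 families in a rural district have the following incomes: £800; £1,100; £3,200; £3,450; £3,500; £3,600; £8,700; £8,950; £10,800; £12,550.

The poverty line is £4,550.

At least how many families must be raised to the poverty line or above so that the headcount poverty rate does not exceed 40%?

Currently q = 6 of N = 10 are below the line (H = 0.600).
A headcount ratio of at most 40% allows at most ⌊0.40 × 10⌋ = 4 poor families.
So at least 6 − 4 = 2 must be lifted.

2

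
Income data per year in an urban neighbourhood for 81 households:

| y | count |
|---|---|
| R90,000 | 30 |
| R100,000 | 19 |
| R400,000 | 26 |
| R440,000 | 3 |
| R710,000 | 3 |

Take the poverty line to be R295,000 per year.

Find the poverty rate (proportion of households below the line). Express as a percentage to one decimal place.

60.5%

49 of the 81 households have income below R295,000.
H = 49/81 = 60.5%.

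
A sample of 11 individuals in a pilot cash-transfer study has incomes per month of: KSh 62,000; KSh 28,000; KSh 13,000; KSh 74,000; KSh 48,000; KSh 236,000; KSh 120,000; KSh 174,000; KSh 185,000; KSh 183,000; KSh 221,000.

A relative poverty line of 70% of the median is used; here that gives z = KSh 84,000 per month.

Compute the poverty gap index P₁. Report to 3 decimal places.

Below z: KSh 13,000, KSh 28,000, KSh 48,000, KSh 62,000, KSh 74,000 (q = 5 of N = 11).
Shortfall ratios: (84000−13000)/84000 = 0.8452; (84000−28000)/84000 = 0.6667; (84000−48000)/84000 = 0.4286; (84000−62000)/84000 = 0.2619; (84000−74000)/84000 = 0.1190.
Sum of shortfalls = 2.321429; P₁ averages over all N: 2.321429 / 11 = 0.211.

0.211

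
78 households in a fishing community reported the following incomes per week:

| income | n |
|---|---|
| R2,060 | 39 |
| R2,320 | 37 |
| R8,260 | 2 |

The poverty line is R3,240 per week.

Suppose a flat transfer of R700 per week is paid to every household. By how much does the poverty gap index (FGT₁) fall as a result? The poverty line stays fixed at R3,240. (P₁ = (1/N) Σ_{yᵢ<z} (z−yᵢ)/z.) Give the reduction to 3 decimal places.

0.211

Before: below the line — 39×R2,060, 37×R2,320; poverty gap index (FGT₁) = 0.31679.
After the R700 transfer: below the line — 39×R2,760, 37×R3,020; poverty gap index (FGT₁) = 0.10628.
Reduction = 0.31679 − 0.10628 = 0.211.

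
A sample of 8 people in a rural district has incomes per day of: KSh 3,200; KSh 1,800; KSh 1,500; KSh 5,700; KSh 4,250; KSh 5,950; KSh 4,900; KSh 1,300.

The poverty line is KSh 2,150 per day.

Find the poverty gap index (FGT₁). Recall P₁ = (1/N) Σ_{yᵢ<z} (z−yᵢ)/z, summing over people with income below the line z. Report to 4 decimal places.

Below z: KSh 1,300, KSh 1,500, KSh 1,800 (q = 3 of N = 8).
Gap ratios (z−y)/z: (2150−1300)/2150 = 0.3953; (2150−1500)/2150 = 0.3023; (2150−1800)/2150 = 0.1628.
Σ = 0.860465. Dividing by the full population N = 8 gives P₁ = 0.1076.

0.1076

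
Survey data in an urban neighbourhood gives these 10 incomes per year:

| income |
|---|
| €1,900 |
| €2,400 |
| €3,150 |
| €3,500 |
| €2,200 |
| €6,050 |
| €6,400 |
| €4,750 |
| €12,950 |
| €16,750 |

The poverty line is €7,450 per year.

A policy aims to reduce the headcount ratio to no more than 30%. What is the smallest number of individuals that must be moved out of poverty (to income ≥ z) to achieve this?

Currently q = 8 of N = 10 are below the line (H = 0.800).
A headcount ratio of at most 30% allows at most ⌊0.30 × 10⌋ = 3 poor individuals.
So at least 8 − 3 = 5 must be lifted.

5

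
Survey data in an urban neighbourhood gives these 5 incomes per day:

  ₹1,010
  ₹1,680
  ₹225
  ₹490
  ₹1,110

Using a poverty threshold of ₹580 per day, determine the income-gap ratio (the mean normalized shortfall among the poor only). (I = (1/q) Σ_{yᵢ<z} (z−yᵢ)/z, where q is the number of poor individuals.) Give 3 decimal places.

0.384

Below z: ₹225, ₹490 (q = 2 of N = 5).
Relative gaps: 0.6121, 0.1552; sum = 0.767241.
The income-gap ratio divides by q (the poor only): 0.767241 / 2 = 0.384.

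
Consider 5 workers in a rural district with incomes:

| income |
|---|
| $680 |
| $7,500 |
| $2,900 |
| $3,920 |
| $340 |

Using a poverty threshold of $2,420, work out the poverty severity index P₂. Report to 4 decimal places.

Below the line: $340, $680 (q = 2 of N = 5).
Relative gaps: (2420−340)/2420 = 0.8595; (2420−680)/2420 = 0.7190.
Squared: 0.7387; 0.5170.
Sum = 1.255720; P₂ = 1.255720 / 5 = 0.2511.

0.2511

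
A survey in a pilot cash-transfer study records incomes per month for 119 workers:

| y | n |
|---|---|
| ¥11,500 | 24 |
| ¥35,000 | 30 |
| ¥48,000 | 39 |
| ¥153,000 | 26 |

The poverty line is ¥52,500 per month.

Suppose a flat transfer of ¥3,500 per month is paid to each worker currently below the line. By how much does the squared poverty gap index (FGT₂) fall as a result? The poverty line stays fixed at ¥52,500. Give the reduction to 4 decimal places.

Before: below the line — 24×¥11,500, 30×¥35,000, 39×¥48,000; squared poverty gap index (FGT₂) = 0.153421.
After the ¥3,500 transfer: below the line — 24×¥15,000, 30×¥38,500, 39×¥51,500; squared poverty gap index (FGT₂) = 0.120944.
Reduction = 0.153421 − 0.120944 = 0.0325.

0.0325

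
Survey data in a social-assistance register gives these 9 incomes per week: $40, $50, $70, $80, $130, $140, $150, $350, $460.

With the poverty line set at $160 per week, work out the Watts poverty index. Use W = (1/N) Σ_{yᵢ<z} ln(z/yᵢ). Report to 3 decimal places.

0.497

Below the line: $40, $50, $70, $80, $130, $140, $150 (q = 7 of N = 9).
Log shortfalls: ln(160/40) = 1.3863; ln(160/50) = 1.1632; ln(160/70) = 0.8267; ln(160/80) = 0.6931; ln(160/130) = 0.2076; ln(160/140) = 0.1335; ln(160/150) = 0.0645.
W = 4.474980 / 9 = 0.497.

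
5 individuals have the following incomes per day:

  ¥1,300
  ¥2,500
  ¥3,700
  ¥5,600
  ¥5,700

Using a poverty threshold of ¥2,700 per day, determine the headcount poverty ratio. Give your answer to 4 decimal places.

0.4000

2 of the 5 individuals have income below ¥2,700.
H = 2/5 = 0.4000.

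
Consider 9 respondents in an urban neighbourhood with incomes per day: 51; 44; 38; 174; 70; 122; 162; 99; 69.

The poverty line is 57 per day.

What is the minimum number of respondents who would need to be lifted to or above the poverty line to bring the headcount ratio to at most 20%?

Currently q = 3 of N = 9 are below the line (H = 0.333).
A headcount ratio of at most 20% allows at most ⌊0.20 × 9⌋ = 1 poor respondents.
So at least 3 − 1 = 2 must be lifted.

2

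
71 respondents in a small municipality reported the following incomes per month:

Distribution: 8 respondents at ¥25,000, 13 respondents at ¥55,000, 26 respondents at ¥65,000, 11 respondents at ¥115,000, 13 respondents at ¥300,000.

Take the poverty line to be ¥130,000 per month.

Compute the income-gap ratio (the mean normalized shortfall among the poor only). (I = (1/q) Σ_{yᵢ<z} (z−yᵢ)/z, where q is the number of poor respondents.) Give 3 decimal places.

Incomes under z: 8×¥25,000, 13×¥55,000, 26×¥65,000, 11×¥115,000 (q = 58 of N = 71).
Shortfall ratios (z−y)/z: 0.8077 (×8), 0.5769 (×13), 0.5000 (×26), 0.1154 (×11); sum = 28.230769.
I averages over the q = 58 poor units only: 28.230769 / 58 = 0.487.

0.487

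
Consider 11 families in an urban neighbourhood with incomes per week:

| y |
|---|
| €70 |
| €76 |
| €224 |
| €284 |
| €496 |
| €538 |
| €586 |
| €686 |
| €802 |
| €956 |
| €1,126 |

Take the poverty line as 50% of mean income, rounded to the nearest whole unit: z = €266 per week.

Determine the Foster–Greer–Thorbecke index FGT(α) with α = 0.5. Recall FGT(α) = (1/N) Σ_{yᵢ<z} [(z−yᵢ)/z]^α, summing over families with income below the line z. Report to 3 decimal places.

Below the line: €70, €76, €224 (q = 3 of N = 11).
Relative gaps: (266−70)/266 = 0.7368; (266−76)/266 = 0.7143; (266−224)/266 = 0.1579.
Raised to α = 0.5: 0.85840; 0.84515; 0.39736.
Sum = 2.100909; FGT(0.5) = 2.100909 / 11 = 0.191.

0.191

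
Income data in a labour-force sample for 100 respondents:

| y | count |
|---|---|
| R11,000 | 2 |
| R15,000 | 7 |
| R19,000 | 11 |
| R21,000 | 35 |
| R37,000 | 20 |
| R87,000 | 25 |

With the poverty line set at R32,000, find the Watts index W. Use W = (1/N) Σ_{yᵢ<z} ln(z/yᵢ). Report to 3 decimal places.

0.279

Below z: 2×R11,000, 7×R15,000, 11×R19,000, 35×R21,000 (q = 55 of N = 100).
ln(z/y) terms: ln(32000/11000) = 1.0678 (×2); ln(32000/15000) = 0.7577 (×7); ln(32000/19000) = 0.5213 (×11); ln(32000/21000) = 0.4212 (×35).
W = 27.916219 / 100 = 0.279.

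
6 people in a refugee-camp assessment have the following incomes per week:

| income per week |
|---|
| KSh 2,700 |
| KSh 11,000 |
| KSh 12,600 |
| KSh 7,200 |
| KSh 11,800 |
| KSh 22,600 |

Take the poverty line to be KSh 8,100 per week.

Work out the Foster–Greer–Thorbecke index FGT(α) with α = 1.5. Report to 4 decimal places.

0.0969

Below z: KSh 2,700, KSh 7,200 (q = 2 of N = 6).
Relative gaps: (8100−2700)/8100 = 0.6667; (8100−7200)/8100 = 0.1111.
Raised to α = 1.5: 0.54433; 0.03704.
Sum = 0.581368; FGT(1.5) = 0.581368 / 6 = 0.0969.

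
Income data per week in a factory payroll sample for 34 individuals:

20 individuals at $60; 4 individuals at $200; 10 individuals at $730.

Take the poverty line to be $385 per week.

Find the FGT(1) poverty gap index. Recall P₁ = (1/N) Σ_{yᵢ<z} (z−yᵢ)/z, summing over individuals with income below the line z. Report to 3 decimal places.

0.553

Below z: 20×$60, 4×$200 (q = 24 of N = 34).
Gap ratios (z−y)/z: (385−60)/385 = 0.8442 (×20); (385−200)/385 = 0.4805 (×4).
Σ = 18.805195. Dividing by the full population N = 34 gives P₁ = 0.553.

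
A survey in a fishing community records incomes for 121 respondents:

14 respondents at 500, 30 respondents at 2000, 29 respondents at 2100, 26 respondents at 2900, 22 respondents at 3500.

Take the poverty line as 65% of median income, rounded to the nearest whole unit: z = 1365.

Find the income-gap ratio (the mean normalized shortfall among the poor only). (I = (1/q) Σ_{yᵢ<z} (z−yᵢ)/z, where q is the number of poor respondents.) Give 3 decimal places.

0.634

Poor units: 14×500 (q = 14 of N = 121).
Shortfall ratios (z−y)/z: 0.6337 (×14); sum = 8.871795.
The income-gap ratio divides by q (the poor only): 8.871795 / 14 = 0.634.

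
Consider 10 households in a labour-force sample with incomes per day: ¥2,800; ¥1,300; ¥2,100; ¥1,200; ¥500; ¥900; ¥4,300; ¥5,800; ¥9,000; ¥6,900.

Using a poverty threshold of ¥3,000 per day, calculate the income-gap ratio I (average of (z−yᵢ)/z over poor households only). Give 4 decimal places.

Below z: ¥500, ¥900, ¥1,200, ¥1,300, ¥2,100, ¥2,800 (q = 6 of N = 10).
Shortfall ratios (z−y)/z: 0.8333, 0.7000, 0.6000, 0.5667, 0.3000, 0.0667; sum = 3.066667.
The income-gap ratio divides by q (the poor only): 3.066667 / 6 = 0.5111.

0.5111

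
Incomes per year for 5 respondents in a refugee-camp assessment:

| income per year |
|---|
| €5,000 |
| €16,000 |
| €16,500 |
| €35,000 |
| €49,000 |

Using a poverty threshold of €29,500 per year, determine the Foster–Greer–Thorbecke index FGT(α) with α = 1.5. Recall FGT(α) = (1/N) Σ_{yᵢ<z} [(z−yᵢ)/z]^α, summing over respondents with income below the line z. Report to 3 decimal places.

Incomes under z: €5,000, €16,000, €16,500 (q = 3 of N = 5).
Normalized shortfalls: (29500−5000)/29500 = 0.8305; (29500−16000)/29500 = 0.4576; (29500−16500)/29500 = 0.4407.
Raised to α = 1.5: 0.75686; 0.30958; 0.29254.
Sum = 1.358975; FGT(1.5) = 1.358975 / 5 = 0.272.

0.272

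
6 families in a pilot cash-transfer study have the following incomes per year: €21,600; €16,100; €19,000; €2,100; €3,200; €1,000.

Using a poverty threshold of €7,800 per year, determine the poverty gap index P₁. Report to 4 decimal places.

0.3654

Incomes under z: €1,000, €2,100, €3,200 (q = 3 of N = 6).
Relative gaps: (7800−1000)/7800 = 0.8718; (7800−2100)/7800 = 0.7308; (7800−3200)/7800 = 0.5897.
Σ = 2.192308. Dividing by the full population N = 6 gives P₁ = 0.3654.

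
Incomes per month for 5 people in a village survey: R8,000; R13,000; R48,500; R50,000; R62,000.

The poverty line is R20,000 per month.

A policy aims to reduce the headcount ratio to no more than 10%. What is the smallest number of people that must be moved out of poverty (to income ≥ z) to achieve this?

Currently q = 2 of N = 5 are below the line (H = 0.400).
A headcount ratio of at most 10% allows at most ⌊0.10 × 5⌋ = 0 poor people.
So at least 2 − 0 = 2 must be lifted.

2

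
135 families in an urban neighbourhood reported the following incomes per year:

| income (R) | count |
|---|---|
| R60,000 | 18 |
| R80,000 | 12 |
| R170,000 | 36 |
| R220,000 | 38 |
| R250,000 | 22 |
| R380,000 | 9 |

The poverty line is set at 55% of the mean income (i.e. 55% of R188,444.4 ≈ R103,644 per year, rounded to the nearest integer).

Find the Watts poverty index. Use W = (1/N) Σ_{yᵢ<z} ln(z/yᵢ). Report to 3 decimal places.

Below the line: 18×R60,000, 12×R80,000 (q = 30 of N = 135).
ln(z/y) terms: ln(103644/60000) = 0.5466 (×18); ln(103644/80000) = 0.2589 (×12).
W = 12.946337 / 135 = 0.096.

0.096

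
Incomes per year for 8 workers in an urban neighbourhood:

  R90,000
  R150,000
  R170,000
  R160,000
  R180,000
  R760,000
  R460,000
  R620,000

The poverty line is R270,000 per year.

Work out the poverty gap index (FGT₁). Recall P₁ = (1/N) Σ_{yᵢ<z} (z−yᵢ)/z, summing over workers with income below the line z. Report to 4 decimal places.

Incomes under z: R90,000, R150,000, R160,000, R170,000, R180,000 (q = 5 of N = 8).
Normalized shortfalls: (270000−90000)/270000 = 0.6667; (270000−150000)/270000 = 0.4444; (270000−160000)/270000 = 0.4074; (270000−170000)/270000 = 0.3704; (270000−180000)/270000 = 0.3333.
Sum of shortfalls = 2.222222; P₁ averages over all N: 2.222222 / 8 = 0.2778.

0.2778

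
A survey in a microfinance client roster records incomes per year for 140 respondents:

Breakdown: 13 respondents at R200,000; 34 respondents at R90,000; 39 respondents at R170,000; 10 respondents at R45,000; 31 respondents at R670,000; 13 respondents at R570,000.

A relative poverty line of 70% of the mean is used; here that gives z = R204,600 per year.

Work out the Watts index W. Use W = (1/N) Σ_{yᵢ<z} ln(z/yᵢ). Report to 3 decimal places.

Poor units: 10×R45,000, 34×R90,000, 39×R170,000, 13×R200,000 (q = 96 of N = 140).
Log gaps: ln(204600/45000) = 1.5144 (×10); ln(204600/90000) = 0.8212 (×34); ln(204600/170000) = 0.1853 (×39); ln(204600/200000) = 0.0227 (×13).
W = 50.587039 / 140 = 0.361.

0.361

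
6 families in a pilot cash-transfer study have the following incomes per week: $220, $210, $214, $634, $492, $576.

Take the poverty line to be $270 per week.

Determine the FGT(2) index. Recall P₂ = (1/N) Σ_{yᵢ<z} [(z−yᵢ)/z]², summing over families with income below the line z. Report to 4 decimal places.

0.0211

Below the line: $210, $214, $220 (q = 3 of N = 6).
Shortfall ratios: (270−210)/270 = 0.2222; (270−214)/270 = 0.2074; (270−220)/270 = 0.1852.
Squared: 0.0494; 0.0430; 0.0343.
Sum = 0.126694; P₂ = 0.126694 / 6 = 0.0211.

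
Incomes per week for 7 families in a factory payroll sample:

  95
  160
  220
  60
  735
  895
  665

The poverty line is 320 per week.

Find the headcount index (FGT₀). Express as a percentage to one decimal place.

57.1%

4 of the 7 families have income below 320.
H = 4/7 = 57.1%.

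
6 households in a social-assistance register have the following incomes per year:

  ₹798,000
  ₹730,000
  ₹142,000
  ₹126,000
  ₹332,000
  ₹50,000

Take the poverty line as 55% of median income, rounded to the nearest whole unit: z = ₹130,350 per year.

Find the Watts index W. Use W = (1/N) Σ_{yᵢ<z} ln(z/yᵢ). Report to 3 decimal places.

Incomes under z: ₹50,000, ₹126,000 (q = 2 of N = 6).
Log gaps: ln(130350/50000) = 0.9582; ln(130350/126000) = 0.0339.
W = 0.992141 / 6 = 0.165.

0.165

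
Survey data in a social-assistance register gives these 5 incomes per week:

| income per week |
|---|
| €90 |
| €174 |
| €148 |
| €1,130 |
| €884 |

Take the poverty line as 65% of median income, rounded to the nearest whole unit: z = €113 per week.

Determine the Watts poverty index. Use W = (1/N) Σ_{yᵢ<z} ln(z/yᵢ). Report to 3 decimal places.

Below the line: €90 (q = 1 of N = 5).
Log gaps: ln(113/90) = 0.2276.
W = 0.227578 / 5 = 0.046.

0.046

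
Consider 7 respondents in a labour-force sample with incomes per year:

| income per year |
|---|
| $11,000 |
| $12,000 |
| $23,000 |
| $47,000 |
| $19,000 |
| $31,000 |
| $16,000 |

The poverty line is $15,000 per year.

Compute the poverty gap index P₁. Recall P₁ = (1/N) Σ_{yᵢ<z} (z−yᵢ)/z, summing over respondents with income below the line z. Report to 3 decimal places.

Poor units: $11,000, $12,000 (q = 2 of N = 7).
Normalized shortfalls: (15000−11000)/15000 = 0.2667; (15000−12000)/15000 = 0.2000.
Sum of shortfalls = 0.466667; P₁ averages over all N: 0.466667 / 7 = 0.067.

0.067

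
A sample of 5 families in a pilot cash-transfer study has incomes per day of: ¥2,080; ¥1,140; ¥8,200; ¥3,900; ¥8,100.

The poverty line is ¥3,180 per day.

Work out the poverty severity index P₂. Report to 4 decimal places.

0.1062

Below z: ¥1,140, ¥2,080 (q = 2 of N = 5).
Shortfall ratios: (3180−1140)/3180 = 0.6415; (3180−2080)/3180 = 0.3459.
Squared: 0.4115; 0.1197.
Sum = 0.531189; P₂ = 0.531189 / 5 = 0.1062.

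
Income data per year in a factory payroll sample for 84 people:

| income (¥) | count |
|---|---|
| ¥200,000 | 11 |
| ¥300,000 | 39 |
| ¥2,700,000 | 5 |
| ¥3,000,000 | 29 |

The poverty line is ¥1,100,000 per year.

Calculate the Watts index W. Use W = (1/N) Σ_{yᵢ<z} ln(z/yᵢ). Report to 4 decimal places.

0.8265

Below z: 11×¥200,000, 39×¥300,000 (q = 50 of N = 84).
Log gaps: ln(1100000/200000) = 1.7047 (×11); ln(1100000/300000) = 1.2993 (×39).
W = 69.424265 / 84 = 0.8265.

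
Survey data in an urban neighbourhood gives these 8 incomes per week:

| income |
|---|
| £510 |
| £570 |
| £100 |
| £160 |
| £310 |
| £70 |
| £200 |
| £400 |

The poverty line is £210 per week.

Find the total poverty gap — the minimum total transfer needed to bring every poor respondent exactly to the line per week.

£310

Below the line: £70, £100, £160, £200 (q = 4 of N = 8).
Individual gaps: 210−70 = 140; 210−100 = 110; 210−160 = 50; 210−200 = 10.
Aggregate gap = £310.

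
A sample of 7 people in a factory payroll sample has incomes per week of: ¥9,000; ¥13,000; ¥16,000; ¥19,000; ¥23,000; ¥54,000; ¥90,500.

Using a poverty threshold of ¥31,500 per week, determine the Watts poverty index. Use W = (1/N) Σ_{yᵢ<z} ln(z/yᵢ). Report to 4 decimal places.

Below the line: ¥9,000, ¥13,000, ¥16,000, ¥19,000, ¥23,000 (q = 5 of N = 7).
ln(z/y) terms: ln(31500/9000) = 1.2528; ln(31500/13000) = 0.8850; ln(31500/16000) = 0.6774; ln(31500/19000) = 0.5055; ln(31500/23000) = 0.3145.
W = 3.635242 / 7 = 0.5193.

0.5193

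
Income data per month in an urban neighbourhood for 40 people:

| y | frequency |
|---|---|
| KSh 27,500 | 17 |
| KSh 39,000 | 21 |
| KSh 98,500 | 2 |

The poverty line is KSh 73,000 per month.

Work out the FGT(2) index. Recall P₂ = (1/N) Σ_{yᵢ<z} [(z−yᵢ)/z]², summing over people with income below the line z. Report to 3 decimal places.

0.279

Incomes under z: 17×KSh 27,500, 21×KSh 39,000 (q = 38 of N = 40).
Relative gaps: (73000−27500)/73000 = 0.6233 (×17); (73000−39000)/73000 = 0.4658 (×21).
Squared: 0.3885 (×17); 0.2169 (×21).
Sum = 11.159739; P₂ = 11.159739 / 40 = 0.279.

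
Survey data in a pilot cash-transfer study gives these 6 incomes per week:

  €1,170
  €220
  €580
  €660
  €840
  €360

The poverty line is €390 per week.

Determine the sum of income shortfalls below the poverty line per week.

€200

Below the line: €220, €360 (q = 2 of N = 6).
Individual gaps: 390−220 = 170; 390−360 = 30.
Aggregate gap = €200.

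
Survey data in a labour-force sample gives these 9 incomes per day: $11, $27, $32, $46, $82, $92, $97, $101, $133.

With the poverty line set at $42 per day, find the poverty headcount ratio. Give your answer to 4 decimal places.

3 of the 9 people have income below $42.
H = 3/9 = 0.3333.

0.3333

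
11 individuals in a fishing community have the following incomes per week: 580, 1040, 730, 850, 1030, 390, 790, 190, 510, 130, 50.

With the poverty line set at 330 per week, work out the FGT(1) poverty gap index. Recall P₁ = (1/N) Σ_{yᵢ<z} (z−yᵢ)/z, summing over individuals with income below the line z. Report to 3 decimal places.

0.171

Below z: 50, 130, 190 (q = 3 of N = 11).
Gap ratios (z−y)/z: (330−50)/330 = 0.8485; (330−130)/330 = 0.6061; (330−190)/330 = 0.4242.
Σ = 1.878788. Dividing by the full population N = 11 gives P₁ = 0.171.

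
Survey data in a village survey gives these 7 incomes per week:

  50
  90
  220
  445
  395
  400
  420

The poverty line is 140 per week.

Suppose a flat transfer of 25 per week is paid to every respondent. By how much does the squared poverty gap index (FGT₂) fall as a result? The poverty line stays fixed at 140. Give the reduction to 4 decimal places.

Before: below the line — 50, 90; squared poverty gap index (FGT₂) = 0.077259.
After the 25 transfer: below the line — 75, 115; squared poverty gap index (FGT₂) = 0.035350.
Reduction = 0.077259 − 0.035350 = 0.0419.

0.0419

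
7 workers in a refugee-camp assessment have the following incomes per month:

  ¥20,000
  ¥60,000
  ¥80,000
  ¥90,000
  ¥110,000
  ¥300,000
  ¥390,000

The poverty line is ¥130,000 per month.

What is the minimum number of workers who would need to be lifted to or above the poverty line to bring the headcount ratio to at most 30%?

Currently q = 5 of N = 7 are below the line (H = 0.714).
A headcount ratio of at most 30% allows at most ⌊0.30 × 7⌋ = 2 poor workers.
So at least 5 − 2 = 3 must be lifted.

3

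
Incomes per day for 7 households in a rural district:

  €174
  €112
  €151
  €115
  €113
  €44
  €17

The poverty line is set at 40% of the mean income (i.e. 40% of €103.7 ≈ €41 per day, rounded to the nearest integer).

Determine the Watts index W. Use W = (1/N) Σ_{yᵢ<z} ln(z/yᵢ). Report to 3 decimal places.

0.126

Incomes under z: €17 (q = 1 of N = 7).
Log shortfalls: ln(41/17) = 0.8804.
W = 0.880359 / 7 = 0.126.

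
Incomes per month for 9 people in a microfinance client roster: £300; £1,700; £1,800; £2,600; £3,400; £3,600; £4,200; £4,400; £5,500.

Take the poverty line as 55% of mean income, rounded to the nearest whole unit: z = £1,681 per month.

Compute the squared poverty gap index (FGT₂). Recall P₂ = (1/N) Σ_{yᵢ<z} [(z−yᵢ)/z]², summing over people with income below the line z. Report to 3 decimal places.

0.075

Below the line: £300 (q = 1 of N = 9).
Relative gaps: (1681−300)/1681 = 0.8215.
Squared: 0.6749.
Sum = 0.674919; P₂ = 0.674919 / 9 = 0.075.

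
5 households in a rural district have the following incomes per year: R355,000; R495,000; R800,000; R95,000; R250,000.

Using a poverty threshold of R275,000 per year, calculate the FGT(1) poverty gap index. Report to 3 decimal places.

Below z: R95,000, R250,000 (q = 2 of N = 5).
Relative gaps: (275000−95000)/275000 = 0.6545; (275000−250000)/275000 = 0.0909.
Σ = 0.745455. Dividing by the full population N = 5 gives P₁ = 0.149.

0.149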